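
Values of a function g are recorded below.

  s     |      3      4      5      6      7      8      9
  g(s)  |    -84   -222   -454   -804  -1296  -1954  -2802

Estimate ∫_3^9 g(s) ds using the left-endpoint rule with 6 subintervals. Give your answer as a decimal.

-4814

Δs = 1.
Sum = 1·[(-84) + (-222) + (-454) + (-804) + (-1296) + (-1954)] = -4814.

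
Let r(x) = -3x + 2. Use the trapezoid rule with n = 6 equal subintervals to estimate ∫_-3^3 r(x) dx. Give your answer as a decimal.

12

Δx = (3 − (-3))/6 = 1.
r(-3) = 11, r(-2) = 8, r(-1) = 5, r(0) = 2, r(1) = -1, r(2) = -4, r(3) = -7.
T_6 = (Δx/2)·[r(x_0) + 2r(x_1) + ... + 2r(x_{5}) + r(x_6)].
Sum = 12.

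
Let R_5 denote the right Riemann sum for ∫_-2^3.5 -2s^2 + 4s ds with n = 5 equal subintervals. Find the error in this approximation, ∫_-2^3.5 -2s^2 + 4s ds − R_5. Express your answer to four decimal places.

-0.8067

Exact integral: ∫_-2^3.5 f(s) ds ≈ -17.416667.
R_5 = -16.61.
Error ≈ -17.416667 − (-16.61) ≈ -0.8067.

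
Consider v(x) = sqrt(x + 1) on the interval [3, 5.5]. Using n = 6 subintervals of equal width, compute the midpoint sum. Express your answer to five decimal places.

Δx = (5.5 − 3)/6 = 5/12.
Midpoints: 77/24, 3.625, 97/24, 107/24, 4.875, 127/24.
v(77/24) ≈ 2.05142, v(3.625) ≈ 2.15058, v(97/24) ≈ 2.24537, v(107/24) ≈ 2.33631, v(4.875) ≈ 2.42384, v(127/24) ≈ 2.50832.
Sum = Δx · [v(77/24) + v(3.625) + v(97/24) + ...].
Sum ≈ 5.71493.

5.71493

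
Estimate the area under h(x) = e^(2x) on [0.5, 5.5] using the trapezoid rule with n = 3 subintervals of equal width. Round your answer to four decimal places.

53584.2960

Δx = (5.5 − 0.5)/3 = 5/3.
h(0.5) ≈ 2.7183, h(13/6) ≈ 76.1979, h(23/6) ≈ 2135.9497, h(5.5) ≈ 59874.1417.
T_3 = (Δx/2)·[h(x_0) + 2h(x_1) + 2h(x_2) + h(x_3)].
Sum ≈ 53584.2960.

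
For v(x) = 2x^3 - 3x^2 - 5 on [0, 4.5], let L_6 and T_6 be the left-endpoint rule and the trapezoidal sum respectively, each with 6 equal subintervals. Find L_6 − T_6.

-45.5625

L_6 = 50.2734375.
T_6 = 95.8359375.
L_6 − T_6 = -45.5625.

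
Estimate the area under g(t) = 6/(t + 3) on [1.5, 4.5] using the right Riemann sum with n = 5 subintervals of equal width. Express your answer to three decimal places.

Δt = (4.5 − 1.5)/5 = 0.6.
Right endpoints: 2.1, 2.7, 3.3, 3.9, 4.5.
g(2.1) = 20/17, g(2.7) = 20/19, g(3.3) = 20/21, g(3.9) = 20/23, g(4.5) = 0.8.
Sum = Δt · [g(2.1) + g(2.7) + g(3.3) + g(3.9) + g(4.5)].
Sum ≈ 2.911.

2.911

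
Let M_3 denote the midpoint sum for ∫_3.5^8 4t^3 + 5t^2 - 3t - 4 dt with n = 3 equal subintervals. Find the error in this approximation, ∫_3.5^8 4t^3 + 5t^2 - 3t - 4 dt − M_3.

Exact integral: ∫_3.5^8 f(t) dt = 4632.1875.
M_3 = 4569.75.
Error = 4632.1875 − 4569.75 = 62.4375.

62.4375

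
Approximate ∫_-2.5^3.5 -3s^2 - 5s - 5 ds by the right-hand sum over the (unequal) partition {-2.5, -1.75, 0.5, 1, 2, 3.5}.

-145.015625

Subinterval widths: 0.75, 2.25, 0.5, 1, 1.5.
Right endpoints: -1.75, 0.5, 1, 2, 3.5.
f(-1.75) = -5.4375, f(0.5) = -8.25, f(1) = -13, f(2) = -27, f(3.5) = -59.25.
Sum = Σ Δs_i · f(s_i).
Sum = -145.015625.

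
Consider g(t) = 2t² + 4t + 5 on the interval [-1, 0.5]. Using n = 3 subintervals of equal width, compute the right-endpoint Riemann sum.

8

Δt = (0.5 − (-1))/3 = 0.5.
Right endpoints: -0.5, 0, 0.5.
g(-0.5) = 3.5, g(0) = 5, g(0.5) = 7.5.
Sum = Δt · [g(-0.5) + g(0) + g(0.5)].
Sum = 8.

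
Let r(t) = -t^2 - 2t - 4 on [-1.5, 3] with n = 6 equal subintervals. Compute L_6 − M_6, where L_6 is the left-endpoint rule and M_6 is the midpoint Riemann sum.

5.2734375

L_6 = -29.390625.
M_6 = -34.6640625.
L_6 − M_6 = 5.2734375.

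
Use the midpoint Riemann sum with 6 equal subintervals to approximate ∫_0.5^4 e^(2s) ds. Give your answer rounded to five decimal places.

Δs = (4 − 0.5)/6 = 7/12.
Midpoints: 19/24, 1.375, 47/24, 61/24, 3.125, 89/24.
f(19/24) ≈ 4.87117, f(1.375) ≈ 15.64263, f(47/24) ≈ 50.23272, f(61/24) ≈ 161.31086, f(3.125) ≈ 518.01282, f(89/24) ≈ 1663.47932.
Sum = Δs · [f(19/24) + f(1.375) + f(47/24) + ...].
Sum ≈ 1407.90389.

1407.90389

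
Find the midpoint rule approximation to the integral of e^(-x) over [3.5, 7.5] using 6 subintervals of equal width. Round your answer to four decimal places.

0.0291

Δx = (7.5 − 3.5)/6 = 2/3.
Midpoints: 23/6, 4.5, 31/6, 35/6, 6.5, 43/6.
f(23/6) ≈ 0.0216, f(4.5) ≈ 0.0111, f(31/6) ≈ 0.0057, f(35/6) ≈ 0.0029, f(6.5) ≈ 0.0015, f(43/6) ≈ 0.0008.
Sum = Δx · [f(23/6) + f(4.5) + f(31/6) + ...].
Sum ≈ 0.0291.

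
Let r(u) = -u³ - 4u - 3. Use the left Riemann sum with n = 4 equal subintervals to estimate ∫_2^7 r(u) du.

-496.953125

Δu = (7 − 2)/4 = 1.25.
Left endpoints: 2, 3.25, 4.5, 5.75.
r(2) = -19, r(3.25) = -50.328125, r(4.5) = -112.125, r(5.75) = -216.109375.
Sum = Δu · [r(2) + r(3.25) + r(4.5) + r(5.75)].
Sum = -496.953125.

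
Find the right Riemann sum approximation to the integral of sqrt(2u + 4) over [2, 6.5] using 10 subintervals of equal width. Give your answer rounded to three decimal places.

16.111

Δu = (6.5 − 2)/10 = 0.45.
Right endpoints: 2.45, 2.9, 3.35, 3.8, 4.25, 4.7, 5.15, 5.6, 6.05, 6.5.
f(2.45) ≈ 2.983, f(2.9) ≈ 3.130, f(3.35) ≈ 3.271, f(3.8) ≈ 3.406, f(4.25) ≈ 3.536, f(4.7) ≈ 3.661, f(5.15) ≈ 3.782, f(5.6) ≈ 3.899, f(6.05) ≈ 4.012, f(6.5) ≈ 4.123.
Sum = Δu · [f(2.45) + f(2.9) + f(3.35) + ...].
Sum ≈ 16.111.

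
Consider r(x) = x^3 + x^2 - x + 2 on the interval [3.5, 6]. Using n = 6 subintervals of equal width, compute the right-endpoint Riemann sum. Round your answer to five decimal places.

378.91565

Δx = (6 − 3.5)/6 = 5/12.
Right endpoints: 47/12, 13/3, 4.75, 31/6, 67/12, 6.
r(47/12) = 127019/1728, r(13/3) = 2641/27, r(4.75) = 126.984375, r(31/6) = 34873/216, r(67/12) = 348439/1728, r(6) = 248.
Sum = Δx · [r(47/12) + r(13/3) + r(4.75) + ...].
Sum ≈ 378.91565.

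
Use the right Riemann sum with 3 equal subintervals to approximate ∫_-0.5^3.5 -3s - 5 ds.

-46

Δs = (3.5 − (-0.5))/3 = 4/3.
Right endpoints: 5/6, 13/6, 3.5.
f(5/6) = -7.5, f(13/6) = -11.5, f(3.5) = -15.5.
Sum = Δs · [f(5/6) + f(13/6) + f(3.5)].
Sum = -46.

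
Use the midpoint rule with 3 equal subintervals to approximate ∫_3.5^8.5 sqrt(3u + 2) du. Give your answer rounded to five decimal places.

22.24187

Δu = (8.5 − 3.5)/3 = 5/3.
Midpoints: 13/3, 6, 23/3.
f(13/3) ≈ 3.87298, f(6) ≈ 4.47214, f(23/3) ≈ 5.00000.
Sum = Δu · [f(13/3) + f(6) + f(23/3)].
Sum ≈ 22.24187.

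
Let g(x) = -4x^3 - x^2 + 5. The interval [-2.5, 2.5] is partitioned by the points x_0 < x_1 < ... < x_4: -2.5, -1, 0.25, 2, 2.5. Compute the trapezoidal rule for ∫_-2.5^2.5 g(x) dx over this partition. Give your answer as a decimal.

Subinterval widths: 1.5, 1.25, 1.75, 0.5.
g(-2.5) = 61.25, g(-1) = 8, g(0.25) = 4.875, g(2) = -31, g(2.5) = -63.75.
On each subinterval the trapezoid contributes (Δx_i/2)·[g(x_{i-1}) + g(x_i)].
Sum = 13.4375.

13.4375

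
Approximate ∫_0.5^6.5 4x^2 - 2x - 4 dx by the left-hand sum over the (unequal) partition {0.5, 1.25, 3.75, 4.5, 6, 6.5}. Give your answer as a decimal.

195.9375

Subinterval widths: 0.75, 2.5, 0.75, 1.5, 0.5.
Left endpoints: 0.5, 1.25, 3.75, 4.5, 6.
f(0.5) = -4, f(1.25) = -0.25, f(3.75) = 44.75, f(4.5) = 68, f(6) = 128.
Sum = Σ Δx_i · f(x_i).
Sum = 195.9375.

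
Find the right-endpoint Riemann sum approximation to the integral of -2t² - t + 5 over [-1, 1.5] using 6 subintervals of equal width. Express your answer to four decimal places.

7.7720

Δt = (1.5 − (-1))/6 = 5/12.
Right endpoints: -7/12, -1/6, 0.25, 2/3, 13/12, 1.5.
f(-7/12) = 353/72, f(-1/6) = 46/9, f(0.25) = 4.625, f(2/3) = 31/9, f(13/12) = 113/72, f(1.5) = -1.
Sum = Δt · [f(-7/12) + f(-1/6) + f(0.25) + ...].
Sum ≈ 7.7720.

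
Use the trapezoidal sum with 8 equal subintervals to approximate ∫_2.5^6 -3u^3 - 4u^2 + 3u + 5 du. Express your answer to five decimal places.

Δu = (6 − 2.5)/8 = 0.4375.
f(2.5) = -59.375, f(2.9375) = -396269/4096, f(3.375) = -74633/512, f(3.8125) = -851759/4096, f(4.25) = -284.796875, f(4.6875) = -1547545/4096, f(5.125) = -250123/512, f(5.5625) = -2533019/4096, f(6) = -769.
T_8 = (Δu/2)·[f(u_0) + 2f(u_1) + ... + 2f(u_{7}) + f(u_8)].
Sum ≈ -1152.46216.

-1152.46216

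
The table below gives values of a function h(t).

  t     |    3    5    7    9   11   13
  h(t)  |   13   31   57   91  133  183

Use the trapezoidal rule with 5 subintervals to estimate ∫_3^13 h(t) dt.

Δt = 2.
T_5 = (2/2)·[13 + 2·31 + 2·57 + 2·91 + 2·133 + 183] = 820.

820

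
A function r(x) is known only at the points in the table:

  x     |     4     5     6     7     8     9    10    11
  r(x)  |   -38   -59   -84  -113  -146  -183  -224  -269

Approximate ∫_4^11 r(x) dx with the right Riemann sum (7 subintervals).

Δx = 1.
Sum = 1·[(-59) + (-84) + (-113) + (-146) + (-183) + (-224) + (-269)] = -1078.

-1078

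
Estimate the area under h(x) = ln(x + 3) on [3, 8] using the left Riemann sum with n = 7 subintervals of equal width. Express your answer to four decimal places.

10.4066

Δx = (8 − 3)/7 = 5/7.
Left endpoints: 3, 26/7, 31/7, 36/7, 41/7, 46/7, 51/7.
h(3) ≈ 1.7918, h(26/7) ≈ 1.9042, h(31/7) ≈ 2.0053, h(36/7) ≈ 2.0971, h(41/7) ≈ 2.1812, h(46/7) ≈ 2.2588, h(51/7) ≈ 2.3308.
Sum = Δx · [h(3) + h(26/7) + h(31/7) + ...].
Sum ≈ 10.4066.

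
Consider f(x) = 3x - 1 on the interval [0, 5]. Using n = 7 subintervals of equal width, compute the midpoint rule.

Δx = (5 − 0)/7 = 5/7.
Midpoints: 5/14, 15/14, 25/14, 2.5, 45/14, 55/14, 65/14.
f(5/14) = 1/14, f(15/14) = 31/14, f(25/14) = 61/14, f(2.5) = 6.5, f(45/14) = 121/14, f(55/14) = 151/14, f(65/14) = 181/14.
Sum = Δx · [f(5/14) + f(15/14) + f(25/14) + ...].
Sum = 32.5.

32.5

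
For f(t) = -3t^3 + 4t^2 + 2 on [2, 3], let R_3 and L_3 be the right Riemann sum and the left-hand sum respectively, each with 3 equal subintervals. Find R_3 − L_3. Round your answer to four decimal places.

R_3 ≈ -27.925926.
L_3 ≈ -15.592593.
R_3 − L_3 ≈ -12.3333.

-12.3333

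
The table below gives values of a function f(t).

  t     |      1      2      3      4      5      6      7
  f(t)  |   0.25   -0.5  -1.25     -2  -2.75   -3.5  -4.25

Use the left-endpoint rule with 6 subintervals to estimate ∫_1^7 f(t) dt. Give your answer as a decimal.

-9.75

Δt = 1.
Sum = 1·[0.25 + (-0.5) + (-1.25) + (-2) + (-2.75) + (-3.5)] = -9.75.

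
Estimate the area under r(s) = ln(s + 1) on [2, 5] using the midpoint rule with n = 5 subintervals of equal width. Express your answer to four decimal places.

Δs = (5 − 2)/5 = 0.6.
Midpoints: 2.3, 2.9, 3.5, 4.1, 4.7.
r(2.3) ≈ 1.1939, r(2.9) ≈ 1.3610, r(3.5) ≈ 1.5041, r(4.1) ≈ 1.6292, r(4.7) ≈ 1.7405.
Sum = Δs · [r(2.3) + r(2.9) + r(3.5) + r(4.1) + r(4.7)].
Sum ≈ 4.4572.

4.4572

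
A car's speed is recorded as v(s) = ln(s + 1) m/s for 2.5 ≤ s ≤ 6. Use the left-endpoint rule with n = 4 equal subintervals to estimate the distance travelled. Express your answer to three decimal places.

5.424

Δs = (6 − 2.5)/4 = 0.875.
Left endpoints: 2.5, 3.375, 4.25, 5.125.
v(2.5) ≈ 1.253, v(3.375) ≈ 1.476, v(4.25) ≈ 1.658, v(5.125) ≈ 1.812.
Sum = Δs · [v(2.5) + v(3.375) + v(4.25) + v(5.125)].
Sum ≈ 5.424.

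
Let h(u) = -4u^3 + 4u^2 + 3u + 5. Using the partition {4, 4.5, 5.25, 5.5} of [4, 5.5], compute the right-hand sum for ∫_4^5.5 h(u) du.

-599.109375

Subinterval widths: 0.5, 0.75, 0.25.
Right endpoints: 4.5, 5.25, 5.5.
h(4.5) = -265, h(5.25) = -447.8125, h(5.5) = -523.
Sum = Σ Δu_i · h(u_i).
Sum = -599.109375.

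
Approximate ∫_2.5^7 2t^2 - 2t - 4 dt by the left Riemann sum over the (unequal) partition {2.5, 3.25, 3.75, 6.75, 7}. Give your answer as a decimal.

Subinterval widths: 0.75, 0.5, 3, 0.25.
Left endpoints: 2.5, 3.25, 3.75, 6.75.
f(2.5) = 3.5, f(3.25) = 10.625, f(3.75) = 16.625, f(6.75) = 73.625.
Sum = Σ Δt_i · f(t_i).
Sum = 76.21875.

76.21875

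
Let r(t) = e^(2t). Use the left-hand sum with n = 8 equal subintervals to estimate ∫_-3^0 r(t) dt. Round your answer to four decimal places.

0.3349

Δt = (0 − (-3))/8 = 0.375.
Left endpoints: -3, -2.625, -2.25, -1.875, -1.5, -1.125, -0.75, -0.375.
r(-3) ≈ 0.0025, r(-2.625) ≈ 0.0052, r(-2.25) ≈ 0.0111, r(-1.875) ≈ 0.0235, r(-1.5) ≈ 0.0498, r(-1.125) ≈ 0.1054, r(-0.75) ≈ 0.2231, r(-0.375) ≈ 0.4724.
Sum = Δt · [r(-3) + r(-2.625) + r(-2.25) + ...].
Sum ≈ 0.3349.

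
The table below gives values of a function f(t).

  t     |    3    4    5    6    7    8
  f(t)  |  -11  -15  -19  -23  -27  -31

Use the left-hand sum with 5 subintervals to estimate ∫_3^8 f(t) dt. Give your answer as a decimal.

-95

Δt = 1.
Sum = 1·[(-11) + (-15) + (-19) + (-23) + (-27)] = -95.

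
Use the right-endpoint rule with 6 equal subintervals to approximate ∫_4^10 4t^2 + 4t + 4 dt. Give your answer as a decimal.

Δt = (10 − 4)/6 = 1.
Right endpoints: 5, 6, 7, 8, 9, 10.
f(5) = 124, f(6) = 172, f(7) = 228, f(8) = 292, f(9) = 364, f(10) = 444.
Sum = Δt · [f(5) + f(6) + f(7) + ...].
Sum = 1624.

1624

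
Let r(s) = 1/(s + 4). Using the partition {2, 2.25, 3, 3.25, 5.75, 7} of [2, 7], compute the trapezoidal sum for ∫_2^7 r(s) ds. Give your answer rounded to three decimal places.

Subinterval widths: 0.25, 0.75, 0.25, 2.5, 1.25.
r(2) = 1/6, r(2.25) = 0.16, r(3) = 1/7, r(3.25) = 4/29, r(5.75) = 4/39, r(7) = 1/11.
On each subinterval the trapezoid contributes (Δs_i/2)·[r(s_{i-1}) + r(s_i)].
Sum ≈ 0.611.

0.611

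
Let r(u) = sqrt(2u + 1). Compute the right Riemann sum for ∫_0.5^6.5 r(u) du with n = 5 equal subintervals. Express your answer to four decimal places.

Δu = (6.5 − 0.5)/5 = 1.2.
Right endpoints: 1.7, 2.9, 4.1, 5.3, 6.5.
r(1.7) ≈ 2.0976, r(2.9) ≈ 2.6077, r(4.1) ≈ 3.0332, r(5.3) ≈ 3.4059, r(6.5) ≈ 3.7417.
Sum = Δu · [r(1.7) + r(2.9) + r(4.1) + r(5.3) + r(6.5)].
Sum ≈ 17.8632.

17.8632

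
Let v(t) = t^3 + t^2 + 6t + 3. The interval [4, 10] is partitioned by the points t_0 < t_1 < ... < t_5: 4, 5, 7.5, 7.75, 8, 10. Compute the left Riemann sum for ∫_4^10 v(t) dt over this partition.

2093.79296875

Subinterval widths: 1, 2.5, 0.25, 0.25, 2.
Left endpoints: 4, 5, 7.5, 7.75, 8.
v(4) = 107, v(5) = 183, v(7.5) = 526.125, v(7.75) = 575.046875, v(8) = 627.
Sum = Σ Δt_i · v(t_i).
Sum = 2093.79296875.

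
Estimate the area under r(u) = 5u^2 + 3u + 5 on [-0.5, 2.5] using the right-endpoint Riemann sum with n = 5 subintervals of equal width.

62.85

Δu = (2.5 − (-0.5))/5 = 0.6.
Right endpoints: 0.1, 0.7, 1.3, 1.9, 2.5.
r(0.1) = 5.35, r(0.7) = 9.55, r(1.3) = 17.35, r(1.9) = 28.75, r(2.5) = 43.75.
Sum = Δu · [r(0.1) + r(0.7) + r(1.3) + r(1.9) + r(2.5)].
Sum = 62.85.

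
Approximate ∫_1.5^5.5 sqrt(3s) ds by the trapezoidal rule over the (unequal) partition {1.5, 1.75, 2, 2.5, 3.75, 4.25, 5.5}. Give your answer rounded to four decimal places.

Subinterval widths: 0.25, 0.25, 0.5, 1.25, 0.5, 1.25.
f(1.5) ≈ 2.1213, f(1.75) ≈ 2.2913, f(2) ≈ 2.4495, f(2.5) ≈ 2.7386, f(3.75) ≈ 3.3541, f(4.25) ≈ 3.5707, f(5.5) ≈ 4.0620.
On each subinterval the trapezoid contributes (Δs_i/2)·[f(s_{i-1}) + f(s_i)].
Sum ≈ 12.7508.

12.7508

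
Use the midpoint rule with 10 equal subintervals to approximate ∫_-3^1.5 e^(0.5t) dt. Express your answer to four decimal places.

3.7798

Δt = (1.5 − (-3))/10 = 0.45.
Midpoints: -2.775, -2.325, -1.875, -1.425, -0.975, -0.525, -0.075, 0.375, 0.825, 1.275.
f(-2.775) ≈ 0.2497, f(-2.325) ≈ 0.3127, f(-1.875) ≈ 0.3916, f(-1.425) ≈ 0.4904, f(-0.975) ≈ 0.6142, f(-0.525) ≈ 0.7691, f(-0.075) ≈ 0.9632, f(0.375) ≈ 1.2062, f(0.825) ≈ 1.5106, f(1.275) ≈ 1.8917.
Sum = Δt · [f(-2.775) + f(-2.325) + f(-1.875) + ...].
Sum ≈ 3.7798.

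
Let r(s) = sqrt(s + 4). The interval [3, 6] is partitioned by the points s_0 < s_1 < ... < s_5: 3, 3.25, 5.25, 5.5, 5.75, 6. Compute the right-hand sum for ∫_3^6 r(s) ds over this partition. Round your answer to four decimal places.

9.0977

Subinterval widths: 0.25, 2, 0.25, 0.25, 0.25.
Right endpoints: 3.25, 5.25, 5.5, 5.75, 6.
r(3.25) ≈ 2.6926, r(5.25) ≈ 3.0414, r(5.5) ≈ 3.0822, r(5.75) ≈ 3.1225, r(6) ≈ 3.1623.
Sum = Σ Δs_i · r(s_i).
Sum ≈ 9.0977.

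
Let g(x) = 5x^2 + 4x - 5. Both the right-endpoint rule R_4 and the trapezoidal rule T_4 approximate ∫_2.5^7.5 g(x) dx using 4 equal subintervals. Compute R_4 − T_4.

R_4 = 927.34375.
T_4 = 758.59375.
R_4 − T_4 = 168.75.

168.75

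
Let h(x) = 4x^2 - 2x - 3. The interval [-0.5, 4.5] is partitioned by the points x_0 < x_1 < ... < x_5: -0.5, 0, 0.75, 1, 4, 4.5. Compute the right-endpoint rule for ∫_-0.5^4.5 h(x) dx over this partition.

190.0625

Subinterval widths: 0.5, 0.75, 0.25, 3, 0.5.
Right endpoints: 0, 0.75, 1, 4, 4.5.
h(0) = -3, h(0.75) = -2.25, h(1) = -1, h(4) = 53, h(4.5) = 69.
Sum = Σ Δx_i · h(x_i).
Sum = 190.0625.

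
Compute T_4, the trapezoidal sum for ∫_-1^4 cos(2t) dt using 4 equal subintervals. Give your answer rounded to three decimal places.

0.394

Δt = (4 − (-1))/4 = 1.25.
f(-1) ≈ -0.416, f(0.25) ≈ 0.878, f(1.5) ≈ -0.990, f(2.75) ≈ 0.709, f(4) ≈ -0.146.
T_4 = (Δt/2)·[f(t_0) + 2f(t_1) + 2f(t_2) + 2f(t_3) + f(t_4)].
Sum ≈ 0.394.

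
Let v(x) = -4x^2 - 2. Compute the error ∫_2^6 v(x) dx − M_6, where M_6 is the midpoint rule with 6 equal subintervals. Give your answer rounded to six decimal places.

-0.592593

Exact integral: ∫_2^6 v(x) dx ≈ -285.33333333.
M_6 ≈ -284.74074074.
Error ≈ -285.33333333 − (-284.74074074) ≈ -0.592593.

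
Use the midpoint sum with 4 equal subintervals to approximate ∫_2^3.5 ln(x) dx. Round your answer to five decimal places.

1.49963

Δx = (3.5 − 2)/4 = 0.375.
Midpoints: 2.1875, 2.5625, 2.9375, 3.3125.
f(2.1875) ≈ 0.78276, f(2.5625) ≈ 0.94098, f(2.9375) ≈ 1.07756, f(3.3125) ≈ 1.19770.
Sum = Δx · [f(2.1875) + f(2.5625) + f(2.9375) + f(3.3125)].
Sum ≈ 1.49963.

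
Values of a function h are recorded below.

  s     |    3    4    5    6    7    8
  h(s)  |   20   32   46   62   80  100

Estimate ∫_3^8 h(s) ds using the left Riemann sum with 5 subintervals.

Δs = 1.
Sum = 1·[20 + 32 + 46 + 62 + 80] = 240.

240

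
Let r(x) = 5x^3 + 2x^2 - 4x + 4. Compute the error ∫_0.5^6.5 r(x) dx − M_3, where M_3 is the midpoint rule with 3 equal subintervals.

109

Exact integral: ∫_0.5^6.5 r(x) dx = 2354.25.
M_3 = 2245.25.
Error = 2354.25 − 2245.25 = 109.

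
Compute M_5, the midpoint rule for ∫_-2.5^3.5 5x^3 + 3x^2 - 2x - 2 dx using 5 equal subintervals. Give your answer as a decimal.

Δx = (3.5 − (-2.5))/5 = 1.2.
Midpoints: -1.9, -0.7, 0.5, 1.7, 2.9.
f(-1.9) = -21.665, f(-0.7) = -0.845, f(0.5) = -1.625, f(1.7) = 27.835, f(2.9) = 139.375.
Sum = Δx · [f(-1.9) + f(-0.7) + f(0.5) + f(1.7) + f(2.9)].
Sum = 171.69.

171.69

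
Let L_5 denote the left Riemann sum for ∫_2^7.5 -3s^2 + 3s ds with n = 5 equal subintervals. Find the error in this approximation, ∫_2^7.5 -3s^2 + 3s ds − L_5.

Exact integral: ∫_2^7.5 f(s) ds = -335.5.
L_5 = -261.69.
Error = -335.5 − (-261.69) = -73.81.

-73.81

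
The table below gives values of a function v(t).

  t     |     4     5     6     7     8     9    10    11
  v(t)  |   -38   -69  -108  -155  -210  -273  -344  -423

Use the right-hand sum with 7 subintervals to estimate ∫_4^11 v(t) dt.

Δt = 1.
Sum = 1·[(-69) + (-108) + (-155) + (-210) + (-273) + (-344) + (-423)] = -1582.

-1582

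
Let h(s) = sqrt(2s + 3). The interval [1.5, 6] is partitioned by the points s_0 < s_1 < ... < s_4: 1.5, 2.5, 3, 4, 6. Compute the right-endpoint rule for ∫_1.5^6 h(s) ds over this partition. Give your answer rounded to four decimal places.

15.3910

Subinterval widths: 1, 0.5, 1, 2.
Right endpoints: 2.5, 3, 4, 6.
h(2.5) ≈ 2.8284, h(3) ≈ 3.0000, h(4) ≈ 3.3166, h(6) ≈ 3.8730.
Sum = Σ Δs_i · h(s_i).
Sum ≈ 15.3910.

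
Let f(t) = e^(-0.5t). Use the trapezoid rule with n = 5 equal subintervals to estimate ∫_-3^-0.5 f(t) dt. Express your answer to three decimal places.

6.429

Δt = (-0.5 − (-3))/5 = 0.5.
f(-3) ≈ 4.482, f(-2.5) ≈ 3.490, f(-2) ≈ 2.718, f(-1.5) ≈ 2.117, f(-1) ≈ 1.649, f(-0.5) ≈ 1.284.
T_5 = (Δt/2)·[f(t_0) + 2f(t_1) + ... + 2f(t_{4}) + f(t_5)].
Sum ≈ 6.429.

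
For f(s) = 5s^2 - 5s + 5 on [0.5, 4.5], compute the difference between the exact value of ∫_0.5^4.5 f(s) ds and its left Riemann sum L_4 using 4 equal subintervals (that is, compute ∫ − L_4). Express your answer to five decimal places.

Exact integral: ∫_0.5^4.5 f(s) ds ≈ 121.6666667.
L_4 = 85.
Error ≈ 121.6666667 − 85 ≈ 36.66667.

36.66667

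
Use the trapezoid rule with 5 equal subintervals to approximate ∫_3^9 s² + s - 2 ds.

Δs = (9 − 3)/5 = 1.2.
f(3) = 10, f(4.2) = 19.84, f(5.4) = 32.56, f(6.6) = 48.16, f(7.8) = 66.64, f(9) = 88.
T_5 = (Δs/2)·[f(s_0) + 2f(s_1) + ... + 2f(s_{4}) + f(s_5)].
Sum = 259.44.

259.44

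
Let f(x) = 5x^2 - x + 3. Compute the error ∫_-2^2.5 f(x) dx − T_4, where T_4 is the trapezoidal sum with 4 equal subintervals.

Exact integral: ∫_-2^2.5 f(x) dx = 51.75.
T_4 = 56.49609375.
Error = 51.75 − 56.49609375 = -4.74609375.

-4.74609375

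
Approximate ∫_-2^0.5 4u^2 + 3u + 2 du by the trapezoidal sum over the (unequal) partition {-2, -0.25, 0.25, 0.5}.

Subinterval widths: 1.75, 0.5, 0.25.
f(-2) = 12, f(-0.25) = 1.5, f(0.25) = 3, f(0.5) = 4.5.
On each subinterval the trapezoid contributes (Δu_i/2)·[f(u_{i-1}) + f(u_i)].
Sum = 13.875.

13.875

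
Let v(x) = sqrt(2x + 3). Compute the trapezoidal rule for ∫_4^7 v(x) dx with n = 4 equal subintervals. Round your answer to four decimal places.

Δx = (7 − 4)/4 = 0.75.
v(4) ≈ 3.3166, v(4.75) ≈ 3.5355, v(5.5) ≈ 3.7417, v(6.25) ≈ 3.9370, v(7) ≈ 4.1231.
T_4 = (Δx/2)·[v(x_0) + 2v(x_1) + 2v(x_2) + 2v(x_3) + v(x_4)].
Sum ≈ 11.2005.

11.2005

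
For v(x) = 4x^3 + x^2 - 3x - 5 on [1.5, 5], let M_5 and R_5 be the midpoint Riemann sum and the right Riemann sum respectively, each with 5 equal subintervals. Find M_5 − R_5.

-191.7125

M_5 = 603.1375.
R_5 = 794.85.
M_5 − R_5 = -191.7125.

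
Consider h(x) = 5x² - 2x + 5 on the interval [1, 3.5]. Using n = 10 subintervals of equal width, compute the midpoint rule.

Δx = (3.5 − 1)/10 = 0.25.
Midpoints: 1.125, 1.375, 1.625, 1.875, 2.125, 2.375, 2.625, 2.875, 3.125, 3.375.
h(1.125) = 9.078125, h(1.375) = 11.703125, h(1.625) = 14.953125, h(1.875) = 18.828125, h(2.125) = 23.328125, h(2.375) = 28.453125, h(2.625) = 34.203125, h(2.875) = 40.578125, h(3.125) = 47.578125, h(3.375) = 55.203125.
Sum = Δx · [h(1.125) + h(1.375) + h(1.625) + ...].
Sum = 70.9765625.

70.9765625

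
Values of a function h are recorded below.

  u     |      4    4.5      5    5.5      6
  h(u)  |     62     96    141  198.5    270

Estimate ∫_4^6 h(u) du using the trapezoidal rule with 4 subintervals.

Δu = 0.5.
T_4 = (0.5/2)·[62 + 2·96 + 2·141 + 2·198.5 + 270] = 300.75.

300.75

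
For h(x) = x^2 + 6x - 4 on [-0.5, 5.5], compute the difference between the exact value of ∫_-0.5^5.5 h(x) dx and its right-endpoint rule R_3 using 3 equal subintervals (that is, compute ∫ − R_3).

Exact integral: ∫_-0.5^5.5 h(x) dx = 121.5.
R_3 = 191.5.
Error = 121.5 − 191.5 = -70.

-70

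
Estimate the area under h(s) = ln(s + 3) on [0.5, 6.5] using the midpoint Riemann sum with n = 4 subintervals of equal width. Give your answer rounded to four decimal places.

11.0193

Δs = (6.5 − 0.5)/4 = 1.5.
Midpoints: 1.25, 2.75, 4.25, 5.75.
h(1.25) ≈ 1.4469, h(2.75) ≈ 1.7492, h(4.25) ≈ 1.9810, h(5.75) ≈ 2.1691.
Sum = Δs · [h(1.25) + h(2.75) + h(4.25) + h(5.75)].
Sum ≈ 11.0193.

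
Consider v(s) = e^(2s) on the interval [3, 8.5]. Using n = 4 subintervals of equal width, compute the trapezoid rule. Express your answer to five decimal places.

18874458.64891

Δs = (8.5 − 3)/4 = 1.375.
v(3) ≈ 403.42879, v(4.375) ≈ 6310.68811, v(5.75) ≈ 98715.77101, v(7.125) ≈ 1544174.46709, v(8.5) ≈ 24154952.75358.
T_4 = (Δs/2)·[v(s_0) + 2v(s_1) + 2v(s_2) + 2v(s_3) + v(s_4)].
Sum ≈ 18874458.64891.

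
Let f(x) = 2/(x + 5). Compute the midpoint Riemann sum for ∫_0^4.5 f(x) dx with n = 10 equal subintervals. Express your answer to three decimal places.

1.283

Δx = (4.5 − 0)/10 = 0.45.
Midpoints: 0.225, 0.675, 1.125, 1.575, 2.025, 2.475, 2.925, 3.375, 3.825, 4.275.
f(0.225) = 80/209, f(0.675) = 80/227, f(1.125) = 16/49, f(1.575) = 80/263, f(2.025) = 80/281, f(2.475) = 80/299, f(2.925) = 80/317, f(3.375) = 16/67, f(3.825) = 80/353, f(4.275) = 80/371.
Sum = Δx · [f(0.225) + f(0.675) + f(1.125) + ...].
Sum ≈ 1.283.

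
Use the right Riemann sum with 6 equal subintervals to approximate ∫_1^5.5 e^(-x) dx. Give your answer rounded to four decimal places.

0.2443

Δx = (5.5 − 1)/6 = 0.75.
Right endpoints: 1.75, 2.5, 3.25, 4, 4.75, 5.5.
f(1.75) ≈ 0.1738, f(2.5) ≈ 0.0821, f(3.25) ≈ 0.0388, f(4) ≈ 0.0183, f(4.75) ≈ 0.0087, f(5.5) ≈ 0.0041.
Sum = Δx · [f(1.75) + f(2.5) + f(3.25) + ...].
Sum ≈ 0.2443.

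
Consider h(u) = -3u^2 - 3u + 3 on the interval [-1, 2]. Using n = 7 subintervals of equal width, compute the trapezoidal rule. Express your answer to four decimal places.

-4.7755

Δu = (2 − (-1))/7 = 3/7.
h(-1) = 3, h(-4/7) = 183/49, h(-1/7) = 165/49, h(2/7) = 93/49, h(5/7) = -33/49, h(8/7) = -213/49, h(11/7) = -447/49, h(2) = -15.
T_7 = (Δu/2)·[h(u_0) + 2h(u_1) + ... + 2h(u_{6}) + h(u_7)].
Sum ≈ -4.7755.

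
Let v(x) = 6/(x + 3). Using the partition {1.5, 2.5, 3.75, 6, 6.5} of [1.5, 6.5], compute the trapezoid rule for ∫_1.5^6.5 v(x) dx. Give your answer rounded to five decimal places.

Subinterval widths: 1, 1.25, 2.25, 0.5.
v(1.5) = 4/3, v(2.5) = 12/11, v(3.75) = 8/9, v(6) = 2/3, v(6.5) = 12/19.
On each subinterval the trapezoid contributes (Δx_i/2)·[v(x_{i-1}) + v(x_i)].
Sum ≈ 4.52406.

4.52406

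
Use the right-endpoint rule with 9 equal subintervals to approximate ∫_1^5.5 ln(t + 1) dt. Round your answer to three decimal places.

6.568

Δt = (5.5 − 1)/9 = 0.5.
Right endpoints: 1.5, 2, 2.5, 3, 3.5, 4, 4.5, 5, 5.5.
f(1.5) ≈ 0.916, f(2) ≈ 1.099, f(2.5) ≈ 1.253, f(3) ≈ 1.386, f(3.5) ≈ 1.504, f(4) ≈ 1.609, f(4.5) ≈ 1.705, f(5) ≈ 1.792, f(5.5) ≈ 1.872.
Sum = Δt · [f(1.5) + f(2) + f(2.5) + ...].
Sum ≈ 6.568.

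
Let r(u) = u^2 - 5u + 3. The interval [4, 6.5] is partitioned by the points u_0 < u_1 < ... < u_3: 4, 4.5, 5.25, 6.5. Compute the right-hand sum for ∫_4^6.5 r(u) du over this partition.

19.546875

Subinterval widths: 0.5, 0.75, 1.25.
Right endpoints: 4.5, 5.25, 6.5.
r(4.5) = 0.75, r(5.25) = 4.3125, r(6.5) = 12.75.
Sum = Σ Δu_i · r(u_i).
Sum = 19.546875.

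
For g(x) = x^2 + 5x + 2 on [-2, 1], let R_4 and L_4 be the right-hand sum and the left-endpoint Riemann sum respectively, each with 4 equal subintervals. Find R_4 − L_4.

R_4 = 6.28125.
L_4 = -2.71875.
R_4 − L_4 = 9.

9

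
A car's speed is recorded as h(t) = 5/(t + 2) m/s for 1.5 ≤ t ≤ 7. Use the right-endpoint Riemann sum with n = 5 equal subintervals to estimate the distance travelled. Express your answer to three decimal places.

4.277

Δt = (7 − 1.5)/5 = 1.1.
Right endpoints: 2.6, 3.7, 4.8, 5.9, 7.
h(2.6) = 25/23, h(3.7) = 50/57, h(4.8) = 25/34, h(5.9) = 50/79, h(7) = 5/9.
Sum = Δt · [h(2.6) + h(3.7) + h(4.8) + h(5.9) + h(7)].
Sum ≈ 4.277.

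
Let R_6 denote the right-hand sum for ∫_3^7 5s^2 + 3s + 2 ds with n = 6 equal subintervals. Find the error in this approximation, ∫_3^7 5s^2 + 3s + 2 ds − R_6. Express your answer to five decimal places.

-72.14815

Exact integral: ∫_3^7 f(s) ds ≈ 594.6666667.
R_6 ≈ 666.8148148.
Error ≈ 594.6666667 − 666.8148148 ≈ -72.14815.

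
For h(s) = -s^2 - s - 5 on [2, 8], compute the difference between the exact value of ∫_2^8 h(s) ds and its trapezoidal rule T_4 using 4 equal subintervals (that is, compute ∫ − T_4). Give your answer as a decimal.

2.25

Exact integral: ∫_2^8 h(s) ds = -228.
T_4 = -230.25.
Error = -228 − (-230.25) = 2.25.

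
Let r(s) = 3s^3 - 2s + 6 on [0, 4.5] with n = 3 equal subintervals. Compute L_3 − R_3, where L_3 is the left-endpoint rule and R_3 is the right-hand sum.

-396.5625

L_3 = 150.1875.
R_3 = 546.75.
L_3 − R_3 = -396.5625.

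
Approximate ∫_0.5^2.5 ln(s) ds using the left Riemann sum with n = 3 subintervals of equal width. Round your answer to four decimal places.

Δs = (2.5 − 0.5)/3 = 2/3.
Left endpoints: 0.5, 7/6, 11/6.
f(0.5) ≈ -0.6931, f(7/6) ≈ 0.1542, f(11/6) ≈ 0.6061.
Sum = Δs · [f(0.5) + f(7/6) + f(11/6)].
Sum ≈ 0.0448.

0.0448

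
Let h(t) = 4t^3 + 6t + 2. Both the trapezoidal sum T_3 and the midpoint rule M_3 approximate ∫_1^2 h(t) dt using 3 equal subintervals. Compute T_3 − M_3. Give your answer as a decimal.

T_3 ≈ 26.333333.
M_3 ≈ 25.833333.
T_3 − M_3 = 0.5.

0.5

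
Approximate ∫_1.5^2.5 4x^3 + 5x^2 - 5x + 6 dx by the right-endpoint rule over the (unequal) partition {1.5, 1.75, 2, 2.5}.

64.125

Subinterval widths: 0.25, 0.25, 0.5.
Right endpoints: 1.75, 2, 2.5.
f(1.75) = 34, f(2) = 48, f(2.5) = 87.25.
Sum = Σ Δx_i · f(x_i).
Sum = 64.125.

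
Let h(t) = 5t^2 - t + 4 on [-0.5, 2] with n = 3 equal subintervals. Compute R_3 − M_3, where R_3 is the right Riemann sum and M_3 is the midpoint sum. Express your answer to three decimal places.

R_3 ≈ 29.88426.
M_3 ≈ 20.94329.
R_3 − M_3 ≈ 8.941.

8.941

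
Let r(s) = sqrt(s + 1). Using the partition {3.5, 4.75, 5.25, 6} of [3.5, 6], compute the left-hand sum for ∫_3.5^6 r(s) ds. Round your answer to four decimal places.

5.7256

Subinterval widths: 1.25, 0.5, 0.75.
Left endpoints: 3.5, 4.75, 5.25.
r(3.5) ≈ 2.1213, r(4.75) ≈ 2.3979, r(5.25) ≈ 2.5000.
Sum = Σ Δs_i · r(s_i).
Sum ≈ 5.7256.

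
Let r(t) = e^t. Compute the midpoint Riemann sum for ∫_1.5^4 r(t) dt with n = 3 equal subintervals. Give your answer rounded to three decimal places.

48.695

Δt = (4 − 1.5)/3 = 5/6.
Midpoints: 23/12, 2.75, 43/12.
r(23/12) ≈ 6.798, r(2.75) ≈ 15.643, r(43/12) ≈ 35.993.
Sum = Δt · [r(23/12) + r(2.75) + r(43/12)].
Sum ≈ 48.695.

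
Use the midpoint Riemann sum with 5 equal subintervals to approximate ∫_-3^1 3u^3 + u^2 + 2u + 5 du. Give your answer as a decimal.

-36.96

Δu = (1 − (-3))/5 = 0.8.
Midpoints: -2.6, -1.8, -1, -0.2, 0.6.
f(-2.6) = -46.168, f(-1.8) = -12.856, f(-1) = 1, f(-0.2) = 4.616, f(0.6) = 7.208.
Sum = Δu · [f(-2.6) + f(-1.8) + f(-1) + f(-0.2) + f(0.6)].
Sum = -36.96.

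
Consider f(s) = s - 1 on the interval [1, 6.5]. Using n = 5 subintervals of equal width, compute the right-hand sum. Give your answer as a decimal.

Δs = (6.5 − 1)/5 = 1.1.
Right endpoints: 2.1, 3.2, 4.3, 5.4, 6.5.
f(2.1) = 1.1, f(3.2) = 2.2, f(4.3) = 3.3, f(5.4) = 4.4, f(6.5) = 5.5.
Sum = Δs · [f(2.1) + f(3.2) + f(4.3) + f(5.4) + f(6.5)].
Sum = 18.15.

18.15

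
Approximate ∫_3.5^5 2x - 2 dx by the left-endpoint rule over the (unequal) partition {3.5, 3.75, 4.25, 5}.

8.875

Subinterval widths: 0.25, 0.5, 0.75.
Left endpoints: 3.5, 3.75, 4.25.
f(3.5) = 5, f(3.75) = 5.5, f(4.25) = 6.5.
Sum = Σ Δx_i · f(x_i).
Sum = 8.875.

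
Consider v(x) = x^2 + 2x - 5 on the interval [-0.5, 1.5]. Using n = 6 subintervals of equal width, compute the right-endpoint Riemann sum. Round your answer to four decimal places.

Δx = (1.5 − (-0.5))/6 = 1/3.
Right endpoints: -1/6, 1/6, 0.5, 5/6, 7/6, 1.5.
v(-1/6) = -191/36, v(1/6) = -167/36, v(0.5) = -3.75, v(5/6) = -95/36, v(7/6) = -47/36, v(1.5) = 0.25.
Sum = Δx · [v(-1/6) + v(1/6) + v(0.5) + ...].
Sum ≈ -5.7963.

-5.7963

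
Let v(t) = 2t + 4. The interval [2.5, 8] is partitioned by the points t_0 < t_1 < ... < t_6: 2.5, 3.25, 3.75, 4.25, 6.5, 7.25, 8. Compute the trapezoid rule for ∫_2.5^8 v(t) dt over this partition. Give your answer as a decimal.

Subinterval widths: 0.75, 0.5, 0.5, 2.25, 0.75, 0.75.
v(2.5) = 9, v(3.25) = 10.5, v(3.75) = 11.5, v(4.25) = 12.5, v(6.5) = 17, v(7.25) = 18.5, v(8) = 20.
On each subinterval the trapezoid contributes (Δt_i/2)·[v(t_{i-1}) + v(t_i)].
Sum = 79.75.

79.75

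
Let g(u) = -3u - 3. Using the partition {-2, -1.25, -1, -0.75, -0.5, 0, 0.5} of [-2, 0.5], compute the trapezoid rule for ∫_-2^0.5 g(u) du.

Subinterval widths: 0.75, 0.25, 0.25, 0.25, 0.5, 0.5.
g(-2) = 3, g(-1.25) = 0.75, g(-1) = 0, g(-0.75) = -0.75, g(-0.5) = -1.5, g(0) = -3, g(0.5) = -4.5.
On each subinterval the trapezoid contributes (Δu_i/2)·[g(u_{i-1}) + g(u_i)].
Sum = -1.875.

-1.875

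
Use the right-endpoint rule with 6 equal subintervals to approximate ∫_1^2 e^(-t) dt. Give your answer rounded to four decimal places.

0.2137

Δt = (2 − 1)/6 = 1/6.
Right endpoints: 7/6, 4/3, 1.5, 5/3, 11/6, 2.
f(7/6) ≈ 0.3114, f(4/3) ≈ 0.2636, f(1.5) ≈ 0.2231, f(5/3) ≈ 0.1889, f(11/6) ≈ 0.1599, f(2) ≈ 0.1353.
Sum = Δt · [f(7/6) + f(4/3) + f(1.5) + ...].
Sum ≈ 0.2137.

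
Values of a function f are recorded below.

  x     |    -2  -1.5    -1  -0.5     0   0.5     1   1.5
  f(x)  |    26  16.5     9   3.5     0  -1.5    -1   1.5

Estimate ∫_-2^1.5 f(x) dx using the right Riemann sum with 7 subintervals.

14

Δx = 0.5.
Sum = 0.5·[16.5 + 9 + 3.5 + 0 + (-1.5) + (-1) + 1.5] = 14.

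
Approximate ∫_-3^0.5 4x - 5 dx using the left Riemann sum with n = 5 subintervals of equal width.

Δx = (0.5 − (-3))/5 = 0.7.
Left endpoints: -3, -2.3, -1.6, -0.9, -0.2.
f(-3) = -17, f(-2.3) = -14.2, f(-1.6) = -11.4, f(-0.9) = -8.6, f(-0.2) = -5.8.
Sum = Δx · [f(-3) + f(-2.3) + f(-1.6) + f(-0.9) + f(-0.2)].
Sum = -39.9.

-39.9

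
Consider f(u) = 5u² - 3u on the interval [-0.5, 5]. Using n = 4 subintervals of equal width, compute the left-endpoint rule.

Δu = (5 − (-0.5))/4 = 1.375.
Left endpoints: -0.5, 0.875, 2.25, 3.625.
f(-0.5) = 2.75, f(0.875) = 1.203125, f(2.25) = 18.5625, f(3.625) = 54.828125.
Sum = Δu · [f(-0.5) + f(0.875) + f(2.25) + f(3.625)].
Sum = 106.34765625.

106.34765625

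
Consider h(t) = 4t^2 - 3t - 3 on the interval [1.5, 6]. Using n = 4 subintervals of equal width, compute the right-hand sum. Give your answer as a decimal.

291.515625

Δt = (6 − 1.5)/4 = 1.125.
Right endpoints: 2.625, 3.75, 4.875, 6.
h(2.625) = 16.6875, h(3.75) = 42, h(4.875) = 77.4375, h(6) = 123.
Sum = Δt · [h(2.625) + h(3.75) + h(4.875) + h(6)].
Sum = 291.515625.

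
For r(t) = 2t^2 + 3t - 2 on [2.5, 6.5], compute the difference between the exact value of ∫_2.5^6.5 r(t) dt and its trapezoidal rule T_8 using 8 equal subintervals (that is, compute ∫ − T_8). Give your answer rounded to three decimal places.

Exact integral: ∫_2.5^6.5 r(t) dt ≈ 218.66667.
T_8 = 219.
Error ≈ 218.66667 − 219 ≈ -0.333.

-0.333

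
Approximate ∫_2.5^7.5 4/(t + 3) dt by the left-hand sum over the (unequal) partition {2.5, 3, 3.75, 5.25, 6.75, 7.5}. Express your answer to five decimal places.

Subinterval widths: 0.5, 0.75, 1.5, 1.5, 0.75.
Left endpoints: 2.5, 3, 3.75, 5.25, 6.75.
f(2.5) = 8/11, f(3) = 2/3, f(3.75) = 16/27, f(5.25) = 16/33, f(6.75) = 16/39.
Sum = Σ Δt_i · f(t_i).
Sum ≈ 2.78749.

2.78749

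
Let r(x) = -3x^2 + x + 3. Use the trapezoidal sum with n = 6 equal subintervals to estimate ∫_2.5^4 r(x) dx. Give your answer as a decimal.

-39.046875

Δx = (4 − 2.5)/6 = 0.25.
r(2.5) = -13.25, r(2.75) = -16.9375, r(3) = -21, r(3.25) = -25.4375, r(3.5) = -30.25, r(3.75) = -35.4375, r(4) = -41.
T_6 = (Δx/2)·[r(x_0) + 2r(x_1) + ... + 2r(x_{5}) + r(x_6)].
Sum = -39.046875.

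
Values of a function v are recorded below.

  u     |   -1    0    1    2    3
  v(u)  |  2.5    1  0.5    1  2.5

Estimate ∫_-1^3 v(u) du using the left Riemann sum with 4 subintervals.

5

Δu = 1.
Sum = 1·[2.5 + 1 + 0.5 + 1] = 5.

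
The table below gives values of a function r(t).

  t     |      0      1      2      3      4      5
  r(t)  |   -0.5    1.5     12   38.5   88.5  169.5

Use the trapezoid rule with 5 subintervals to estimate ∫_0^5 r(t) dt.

Δt = 1.
T_5 = (1/2)·[(-0.5) + 2·1.5 + 2·12 + 2·38.5 + 2·88.5 + 169.5] = 225.

225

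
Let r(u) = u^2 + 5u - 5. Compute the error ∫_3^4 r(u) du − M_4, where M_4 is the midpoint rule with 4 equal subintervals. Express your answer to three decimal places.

0.005

Exact integral: ∫_3^4 r(u) du ≈ 24.83333.
M_4 = 24.828125.
Error ≈ 24.83333 − 24.828125 ≈ 0.005.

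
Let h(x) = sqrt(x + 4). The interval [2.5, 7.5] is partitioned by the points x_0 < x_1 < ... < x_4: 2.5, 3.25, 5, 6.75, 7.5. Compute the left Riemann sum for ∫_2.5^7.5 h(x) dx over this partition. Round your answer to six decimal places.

Subinterval widths: 0.75, 1.75, 1.75, 0.75.
Left endpoints: 2.5, 3.25, 5, 6.75.
h(2.5) ≈ 2.549510, h(3.25) ≈ 2.692582, h(5) ≈ 3.000000, h(6.75) ≈ 3.278719.
Sum = Σ Δx_i · h(x_i).
Sum ≈ 14.333191.

14.333191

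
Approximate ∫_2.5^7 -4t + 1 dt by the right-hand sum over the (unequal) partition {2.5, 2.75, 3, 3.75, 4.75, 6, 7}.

-89.5

Subinterval widths: 0.25, 0.25, 0.75, 1, 1.25, 1.
Right endpoints: 2.75, 3, 3.75, 4.75, 6, 7.
f(2.75) = -10, f(3) = -11, f(3.75) = -14, f(4.75) = -18, f(6) = -23, f(7) = -27.
Sum = Σ Δt_i · f(t_i).
Sum = -89.5.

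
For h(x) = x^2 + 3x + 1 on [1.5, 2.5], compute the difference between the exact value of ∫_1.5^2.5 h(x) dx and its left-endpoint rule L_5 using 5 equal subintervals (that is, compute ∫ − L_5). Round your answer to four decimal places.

0.6933

Exact integral: ∫_1.5^2.5 h(x) dx ≈ 11.083333.
L_5 = 10.39.
Error ≈ 11.083333 − 10.39 ≈ 0.6933.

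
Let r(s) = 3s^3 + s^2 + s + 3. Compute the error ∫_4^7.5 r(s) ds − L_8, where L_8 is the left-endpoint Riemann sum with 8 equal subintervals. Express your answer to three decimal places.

238.536

Exact integral: ∫_4^7.5 r(s) ds ≈ 2330.96354.
L_8 ≈ 2092.42749.
Error ≈ 2330.96354 − 2092.42749 ≈ 238.536.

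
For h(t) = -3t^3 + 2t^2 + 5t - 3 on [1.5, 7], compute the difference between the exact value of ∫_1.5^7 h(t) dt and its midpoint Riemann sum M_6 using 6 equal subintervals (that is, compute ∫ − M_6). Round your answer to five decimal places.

-13.96087

Exact integral: ∫_1.5^7 h(t) dt ≈ -1470.1614583.
M_6 ≈ -1456.2005932.
Error ≈ -1470.1614583 − (-1456.2005932) ≈ -13.96087.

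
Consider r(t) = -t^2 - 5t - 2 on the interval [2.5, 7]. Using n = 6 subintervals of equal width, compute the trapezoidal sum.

-225.421875

Δt = (7 − 2.5)/6 = 0.75.
r(2.5) = -20.75, r(3.25) = -28.8125, r(4) = -38, r(4.75) = -48.3125, r(5.5) = -59.75, r(6.25) = -72.3125, r(7) = -86.
T_6 = (Δt/2)·[r(t_0) + 2r(t_1) + ... + 2r(t_{5}) + r(t_6)].
Sum = -225.421875.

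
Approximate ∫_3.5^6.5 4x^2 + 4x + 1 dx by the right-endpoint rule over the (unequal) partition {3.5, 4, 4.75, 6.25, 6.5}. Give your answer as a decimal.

Subinterval widths: 0.5, 0.75, 1.5, 0.25.
Right endpoints: 4, 4.75, 6.25, 6.5.
f(4) = 81, f(4.75) = 110.25, f(6.25) = 182.25, f(6.5) = 196.
Sum = Σ Δx_i · f(x_i).
Sum = 445.5625.

445.5625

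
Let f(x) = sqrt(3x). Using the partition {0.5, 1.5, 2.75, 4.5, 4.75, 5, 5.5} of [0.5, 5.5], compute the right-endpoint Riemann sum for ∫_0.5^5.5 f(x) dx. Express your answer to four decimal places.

Subinterval widths: 1, 1.25, 1.75, 0.25, 0.25, 0.5.
Right endpoints: 1.5, 2.75, 4.5, 4.75, 5, 5.5.
f(1.5) ≈ 2.1213, f(2.75) ≈ 2.8723, f(4.5) ≈ 3.6742, f(4.75) ≈ 3.7749, f(5) ≈ 3.8730, f(5.5) ≈ 4.0620.
Sum = Σ Δx_i · f(x_i).
Sum ≈ 16.0846.

16.0846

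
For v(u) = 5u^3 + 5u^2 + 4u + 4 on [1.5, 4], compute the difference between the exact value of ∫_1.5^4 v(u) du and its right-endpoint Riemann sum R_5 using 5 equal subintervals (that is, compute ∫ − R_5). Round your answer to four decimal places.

-100.2865

Exact integral: ∫_1.5^4 v(u) du ≈ 452.213542.
R_5 = 552.5.
Error ≈ 452.213542 − 552.5 ≈ -100.2865.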